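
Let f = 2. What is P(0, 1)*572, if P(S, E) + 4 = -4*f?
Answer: -6864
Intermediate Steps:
P(S, E) = -12 (P(S, E) = -4 - 4*2 = -4 - 8 = -12)
P(0, 1)*572 = -12*572 = -6864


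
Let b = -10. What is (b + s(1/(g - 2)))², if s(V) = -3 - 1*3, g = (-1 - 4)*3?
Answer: 256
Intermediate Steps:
g = -15 (g = -5*3 = -15)
s(V) = -6 (s(V) = -3 - 3 = -6)
(b + s(1/(g - 2)))² = (-10 - 6)² = (-16)² = 256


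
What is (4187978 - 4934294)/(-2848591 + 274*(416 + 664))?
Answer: 746316/2552671 ≈ 0.29237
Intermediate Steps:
(4187978 - 4934294)/(-2848591 + 274*(416 + 664)) = -746316/(-2848591 + 274*1080) = -746316/(-2848591 + 295920) = -746316/(-2552671) = -746316*(-1/2552671) = 746316/2552671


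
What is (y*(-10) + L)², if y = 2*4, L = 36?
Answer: 1936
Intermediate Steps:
y = 8
(y*(-10) + L)² = (8*(-10) + 36)² = (-80 + 36)² = (-44)² = 1936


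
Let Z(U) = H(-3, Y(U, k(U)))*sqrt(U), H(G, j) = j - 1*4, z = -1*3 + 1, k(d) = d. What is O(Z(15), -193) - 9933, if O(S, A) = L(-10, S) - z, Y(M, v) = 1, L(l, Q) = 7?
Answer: -9924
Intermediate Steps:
z = -2 (z = -3 + 1 = -2)
H(G, j) = -4 + j (H(G, j) = j - 4 = -4 + j)
Z(U) = -3*sqrt(U) (Z(U) = (-4 + 1)*sqrt(U) = -3*sqrt(U))
O(S, A) = 9 (O(S, A) = 7 - 1*(-2) = 7 + 2 = 9)
O(Z(15), -193) - 9933 = 9 - 9933 = -9924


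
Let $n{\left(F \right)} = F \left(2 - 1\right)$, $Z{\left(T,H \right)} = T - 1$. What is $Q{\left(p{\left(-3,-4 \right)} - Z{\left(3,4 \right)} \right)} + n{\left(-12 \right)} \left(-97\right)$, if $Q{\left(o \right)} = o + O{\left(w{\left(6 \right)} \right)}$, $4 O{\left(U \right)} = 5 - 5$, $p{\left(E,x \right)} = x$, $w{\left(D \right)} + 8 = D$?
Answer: $1158$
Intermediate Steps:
$w{\left(D \right)} = -8 + D$
$Z{\left(T,H \right)} = -1 + T$
$O{\left(U \right)} = 0$ ($O{\left(U \right)} = \frac{5 - 5}{4} = \frac{1}{4} \cdot 0 = 0$)
$n{\left(F \right)} = F$ ($n{\left(F \right)} = F 1 = F$)
$Q{\left(o \right)} = o$ ($Q{\left(o \right)} = o + 0 = o$)
$Q{\left(p{\left(-3,-4 \right)} - Z{\left(3,4 \right)} \right)} + n{\left(-12 \right)} \left(-97\right) = \left(-4 - \left(-1 + 3\right)\right) - -1164 = \left(-4 - 2\right) + 1164 = -6 + 1164 = 1158$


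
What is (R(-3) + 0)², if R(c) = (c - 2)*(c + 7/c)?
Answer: 6400/9 ≈ 711.11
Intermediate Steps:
R(c) = (-2 + c)*(c + 7/c)
(R(-3) + 0)² = ((7 + (-3)² - 14/(-3) - 2*(-3)) + 0)² = ((7 + 9 - 14*(-⅓) + 6) + 0)² = ((7 + 9 + 14/3 + 6) + 0)² = (80/3 + 0)² = (80/3)² = 6400/9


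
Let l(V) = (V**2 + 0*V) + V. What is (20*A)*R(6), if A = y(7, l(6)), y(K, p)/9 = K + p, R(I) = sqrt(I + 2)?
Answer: 17640*sqrt(2) ≈ 24947.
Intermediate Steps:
R(I) = sqrt(2 + I)
l(V) = V + V**2 (l(V) = (V**2 + 0) + V = V**2 + V = V + V**2)
y(K, p) = 9*K + 9*p (y(K, p) = 9*(K + p) = 9*K + 9*p)
A = 441 (A = 9*7 + 9*(6*(1 + 6)) = 63 + 9*(6*7) = 63 + 9*42 = 63 + 378 = 441)
(20*A)*R(6) = (20*441)*sqrt(2 + 6) = 8820*sqrt(8) = 8820*(2*sqrt(2)) = 17640*sqrt(2)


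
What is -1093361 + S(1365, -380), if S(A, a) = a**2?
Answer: -948961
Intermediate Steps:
-1093361 + S(1365, -380) = -1093361 + (-380)**2 = -1093361 + 144400 = -948961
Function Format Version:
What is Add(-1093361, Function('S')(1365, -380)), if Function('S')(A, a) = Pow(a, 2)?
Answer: -948961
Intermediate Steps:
Add(-1093361, Function('S')(1365, -380)) = Add(-1093361, Pow(-380, 2)) = Add(-1093361, 144400) = -948961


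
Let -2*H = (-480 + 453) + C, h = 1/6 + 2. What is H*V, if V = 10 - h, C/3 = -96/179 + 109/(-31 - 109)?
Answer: 12149077/100240 ≈ 121.20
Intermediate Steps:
h = 13/6 (h = ⅙ + 2 = 13/6 ≈ 2.1667)
C = -98853/25060 (C = 3*(-96/179 + 109/(-31 - 109)) = 3*(-96*1/179 + 109/(-140)) = 3*(-96/179 + 109*(-1/140)) = 3*(-96/179 - 109/140) = 3*(-32951/25060) = -98853/25060 ≈ -3.9447)
H = 775473/50120 (H = -((-480 + 453) - 98853/25060)/2 = -(-27 - 98853/25060)/2 = -½*(-775473/25060) = 775473/50120 ≈ 15.472)
V = 47/6 (V = 10 - 1*13/6 = 10 - 13/6 = 47/6 ≈ 7.8333)
H*V = (775473/50120)*(47/6) = 12149077/100240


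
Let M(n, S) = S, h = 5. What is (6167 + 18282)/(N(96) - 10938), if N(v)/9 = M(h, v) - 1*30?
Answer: -24449/10344 ≈ -2.3636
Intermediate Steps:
N(v) = -270 + 9*v (N(v) = 9*(v - 1*30) = 9*(v - 30) = 9*(-30 + v) = -270 + 9*v)
(6167 + 18282)/(N(96) - 10938) = (6167 + 18282)/((-270 + 9*96) - 10938) = 24449/((-270 + 864) - 10938) = 24449/(594 - 10938) = 24449/(-10344) = 24449*(-1/10344) = -24449/10344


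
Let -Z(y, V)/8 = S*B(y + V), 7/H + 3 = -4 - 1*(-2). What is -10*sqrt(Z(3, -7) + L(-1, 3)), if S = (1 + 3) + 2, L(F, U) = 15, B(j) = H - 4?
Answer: -2*sqrt(6855) ≈ -165.59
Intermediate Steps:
H = -7/5 (H = 7/(-3 + (-4 - 1*(-2))) = 7/(-3 + (-4 + 2)) = 7/(-3 - 2) = 7/(-5) = 7*(-1/5) = -7/5 ≈ -1.4000)
B(j) = -27/5 (B(j) = -7/5 - 4 = -27/5)
S = 6 (S = 4 + 2 = 6)
Z(y, V) = 1296/5 (Z(y, V) = -48*(-27)/5 = -8*(-162/5) = 1296/5)
-10*sqrt(Z(3, -7) + L(-1, 3)) = -10*sqrt(1296/5 + 15) = -2*sqrt(6855)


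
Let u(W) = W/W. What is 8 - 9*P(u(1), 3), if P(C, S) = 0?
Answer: 8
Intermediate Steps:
u(W) = 1
8 - 9*P(u(1), 3) = 8 - 9*0 = 8 + 0 = 8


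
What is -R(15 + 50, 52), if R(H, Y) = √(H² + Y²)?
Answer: -13*√41 ≈ -83.241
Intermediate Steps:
-R(15 + 50, 52) = -√((15 + 50)² + 52²) = -√(65² + 2704) = -√(4225 + 2704) = -√6929 = -13*√41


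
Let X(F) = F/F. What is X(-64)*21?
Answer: 21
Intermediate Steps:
X(F) = 1
X(-64)*21 = 1*21 = 21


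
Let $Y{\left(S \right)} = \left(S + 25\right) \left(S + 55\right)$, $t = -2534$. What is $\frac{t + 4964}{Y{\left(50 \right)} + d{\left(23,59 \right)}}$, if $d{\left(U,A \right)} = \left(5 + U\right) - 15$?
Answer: $\frac{1215}{3944} \approx 0.30806$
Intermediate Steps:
$d{\left(U,A \right)} = -10 + U$
$Y{\left(S \right)} = \left(25 + S\right) \left(55 + S\right)$
$\frac{t + 4964}{Y{\left(50 \right)} + d{\left(23,59 \right)}} = \frac{-2534 + 4964}{\left(1375 + 50^{2} + 80 \cdot 50\right) + \left(-10 + 23\right)} = \frac{2430}{\left(1375 + 2500 + 4000\right) + 13} = \frac{2430}{7875 + 13} = \frac{2430}{7888} = 2430 \cdot \frac{1}{7888} = \frac{1215}{3944}$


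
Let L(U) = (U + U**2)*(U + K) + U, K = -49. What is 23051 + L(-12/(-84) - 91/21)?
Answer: 206850671/9261 ≈ 22336.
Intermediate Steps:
L(U) = U + (-49 + U)*(U + U**2) (L(U) = (U + U**2)*(U - 49) + U = (U + U**2)*(-49 + U) + U = (-49 + U)*(U + U**2) + U = U + (-49 + U)*(U + U**2))
23051 + L(-12/(-84) - 91/21) = 23051 + (-12/(-84) - 91/21)*(-48 + (-12/(-84) - 91/21)**2 - 48*(-12/(-84) - 91/21)) = 23051 + (-12*(-1/84) - 91*1/21)*(-48 + (-12*(-1/84) - 91*1/21)**2 - 48*(-12*(-1/84) - 91*1/21)) = 23051 + (1/7 - 13/3)*(-48 + (1/7 - 13/3)**2 - 48*(1/7 - 13/3)) = 23051 - 88*(-48 + (-88/21)**2 - 48*(-88/21))/21 = 23051 - 88*(-48 + 7744/441 + 1408/7)/21 = 23051 - 88/21*75280/441 = 23051 - 6624640/9261 = 206850671/9261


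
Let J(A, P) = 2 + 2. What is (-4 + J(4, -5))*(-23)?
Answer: 0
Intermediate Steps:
J(A, P) = 4
(-4 + J(4, -5))*(-23) = (-4 + 4)*(-23) = 0*(-23) = 0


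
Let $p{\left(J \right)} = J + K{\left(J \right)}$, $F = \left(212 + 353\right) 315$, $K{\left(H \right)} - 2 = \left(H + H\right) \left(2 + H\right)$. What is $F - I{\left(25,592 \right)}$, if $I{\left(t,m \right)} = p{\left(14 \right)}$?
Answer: $177511$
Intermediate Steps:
$K{\left(H \right)} = 2 + 2 H \left(2 + H\right)$ ($K{\left(H \right)} = 2 + \left(H + H\right) \left(2 + H\right) = 2 + 2 H \left(2 + H\right)$)
$F = 177975$ ($F = 565 \cdot 315 = 177975$)
$p{\left(J \right)} = 2 + 2 J^{2} + 5 J$ ($p{\left(J \right)} = J + \left(2 + 2 J^{2} + 4 J\right) = 2 + 2 J^{2} + 5 J$)
$I{\left(t,m \right)} = 464$ ($I{\left(t,m \right)} = 2 + 2 \cdot 14^{2} + 5 \cdot 14 = 2 + 2 \cdot 196 + 70 = 2 + 392 + 70 = 464$)
$F - I{\left(25,592 \right)} = 177975 - 464 = 177511$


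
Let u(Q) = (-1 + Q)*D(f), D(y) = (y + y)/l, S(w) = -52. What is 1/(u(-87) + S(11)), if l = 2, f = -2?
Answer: 1/124 ≈ 0.0080645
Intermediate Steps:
D(y) = y (D(y) = (y + y)/2 = (2*y)*(1/2) = y)
u(Q) = 2 - 2*Q (u(Q) = (-1 + Q)*(-2) = 2 - 2*Q)
1/(u(-87) + S(11)) = 1/((2 - 2*(-87)) - 52) = 1/((2 + 174) - 52) = 1/(176 - 52) = 1/124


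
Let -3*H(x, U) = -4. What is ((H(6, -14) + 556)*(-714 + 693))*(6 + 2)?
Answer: -93632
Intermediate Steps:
H(x, U) = 4/3 (H(x, U) = -⅓*(-4) = 4/3)
((H(6, -14) + 556)*(-714 + 693))*(6 + 2) = ((4/3 + 556)*(-714 + 693))*(6 + 2) = ((1672/3)*(-21))*8 = -11704*8 = -93632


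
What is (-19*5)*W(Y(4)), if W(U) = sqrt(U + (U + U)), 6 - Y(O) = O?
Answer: -95*sqrt(6) ≈ -232.70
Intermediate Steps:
Y(O) = 6 - O
W(U) = sqrt(3)*sqrt(U) (W(U) = sqrt(U + 2*U) = sqrt(3*U) = sqrt(3)*sqrt(U))
(-19*5)*W(Y(4)) = (-19*5)*(sqrt(3)*sqrt(6 - 1*4)) = -95*sqrt(3)*sqrt(6 - 4) = -95*sqrt(3)*sqrt(2) = -95*sqrt(6)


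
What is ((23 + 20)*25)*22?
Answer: 23650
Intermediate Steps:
((23 + 20)*25)*22 = (43*25)*22 = 1075*22 = 23650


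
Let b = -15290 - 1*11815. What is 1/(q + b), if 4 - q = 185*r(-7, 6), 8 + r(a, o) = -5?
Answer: -1/24696 ≈ -4.0492e-5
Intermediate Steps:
b = -27105 (b = -15290 - 11815 = -27105)
r(a, o) = -13 (r(a, o) = -8 - 5 = -13)
q = 2409 (q = 4 - 185*(-13) = 4 - 1*(-2405) = 4 + 2405 = 2409)
1/(q + b) = 1/(2409 - 27105) = 1/(-24696) = -1/24696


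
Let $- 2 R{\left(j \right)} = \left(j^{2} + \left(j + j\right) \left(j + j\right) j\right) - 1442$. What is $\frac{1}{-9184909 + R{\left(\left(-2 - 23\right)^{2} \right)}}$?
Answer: $- \frac{2}{995321501} \approx -2.0094 \cdot 10^{-9}$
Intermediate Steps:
$R{\left(j \right)} = 721 - 2 j^{3} - \frac{j^{2}}{2}$ ($R{\left(j \right)} = - \frac{\left(j^{2} + \left(j + j\right) \left(j + j\right) j\right) - 1442}{2} = - \frac{\left(j^{2} + 2 j 2 j j\right) - 1442}{2} = - \frac{\left(j^{2} + 4 j^{2} j\right) - 1442}{2} = - \frac{\left(j^{2} + 4 j^{3}\right) - 1442}{2} = - \frac{-1442 + j^{2} + 4 j^{3}}{2} = 721 - 2 j^{3} - \frac{j^{2}}{2}$)
$\frac{1}{-9184909 + R{\left(\left(-2 - 23\right)^{2} \right)}} = \frac{1}{-9184909 - \left(-721 + \frac{\left(-2 - 23\right)^{4}}{2} + 2 \left(-2 - 23\right)^{6}\right)} = \frac{1}{-9184909 - \left(-721 + 488281250 + \frac{390625}{2}\right)} = \frac{1}{-9184909 - \frac{976951683}{2}} = \frac{1}{- \frac{995321501}{2}} = - \frac{2}{995321501}$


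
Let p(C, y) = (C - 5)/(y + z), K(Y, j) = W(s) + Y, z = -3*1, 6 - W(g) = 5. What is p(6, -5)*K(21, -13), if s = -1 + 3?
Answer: -11/4 ≈ -2.7500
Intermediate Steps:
s = 2
W(g) = 1 (W(g) = 6 - 1*5 = 6 - 5 = 1)
z = -3
K(Y, j) = 1 + Y
p(C, y) = (-5 + C)/(-3 + y) (p(C, y) = (C - 5)/(y - 3) = (-5 + C)/(-3 + y))
p(6, -5)*K(21, -13) = ((-5 + 6)/(-3 - 5))*(1 + 21) = (1/(-8))*22 = -⅛*1*22 = -⅛*22 = -11/4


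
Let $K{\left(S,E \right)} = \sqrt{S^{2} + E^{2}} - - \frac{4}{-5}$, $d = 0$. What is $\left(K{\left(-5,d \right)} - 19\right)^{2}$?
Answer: $\frac{5476}{25} \approx 219.04$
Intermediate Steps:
$K{\left(S,E \right)} = - \frac{4}{5} + \sqrt{E^{2} + S^{2}}$ ($K{\left(S,E \right)} = \sqrt{E^{2} + S^{2}} - \left(-4\right) \left(- \frac{1}{5}\right) = \sqrt{E^{2} + S^{2}} - \frac{4}{5} = - \frac{4}{5} + \sqrt{E^{2} + S^{2}}$)
$\left(K{\left(-5,d \right)} - 19\right)^{2} = \left(\left(- \frac{4}{5} + \sqrt{0^{2} + \left(-5\right)^{2}}\right) - 19\right)^{2} = \left(\left(- \frac{4}{5} + \sqrt{0 + 25}\right) - 19\right)^{2} = \left(\left(- \frac{4}{5} + \sqrt{25}\right) - 19\right)^{2} = \left(\left(- \frac{4}{5} + 5\right) - 19\right)^{2} = \left(\frac{21}{5} - 19\right)^{2} = \left(- \frac{74}{5}\right)^{2} = \frac{5476}{25}$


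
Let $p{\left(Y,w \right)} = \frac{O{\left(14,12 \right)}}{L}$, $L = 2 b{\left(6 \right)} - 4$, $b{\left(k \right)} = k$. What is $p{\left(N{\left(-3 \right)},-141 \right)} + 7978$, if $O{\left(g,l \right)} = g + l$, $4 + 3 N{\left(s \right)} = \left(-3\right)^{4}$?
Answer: $\frac{31925}{4} \approx 7981.3$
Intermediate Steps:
$N{\left(s \right)} = \frac{77}{3}$ ($N{\left(s \right)} = - \frac{4}{3} + \frac{\left(-3\right)^{4}}{3} = - \frac{4}{3} + \frac{1}{3} \cdot 81 = - \frac{4}{3} + 27 = \frac{77}{3}$)
$L = 8$ ($L = 2 \cdot 6 - 4 = 12 - 4 = 8$)
$p{\left(Y,w \right)} = \frac{13}{4}$ ($p{\left(Y,w \right)} = \frac{14 + 12}{8} = 26 \cdot \frac{1}{8} = \frac{13}{4}$)
$p{\left(N{\left(-3 \right)},-141 \right)} + 7978 = \frac{13}{4} + 7978 = \frac{31925}{4}$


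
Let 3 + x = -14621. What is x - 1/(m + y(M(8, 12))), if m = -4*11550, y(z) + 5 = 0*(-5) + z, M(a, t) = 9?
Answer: -675570303/46196 ≈ -14624.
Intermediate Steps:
y(z) = -5 + z (y(z) = -5 + (0*(-5) + z) = -5 + (0 + z) = -5 + z)
x = -14624 (x = -3 - 14621 = -14624)
m = -46200
x - 1/(m + y(M(8, 12))) = -14624 - 1/(-46200 + (-5 + 9)) = -14624 - 1/(-46200 + 4) = -14624 - 1/(-46196) = -14624 - 1*(-1/46196) = -14624 + 1/46196 = -675570303/46196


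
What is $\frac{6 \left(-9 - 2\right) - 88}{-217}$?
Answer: $\frac{22}{31} \approx 0.70968$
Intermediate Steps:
$\frac{6 \left(-9 - 2\right) - 88}{-217} = - \frac{6 \left(-11\right) - 88}{217} = - \frac{-66 - 88}{217} = \left(- \frac{1}{217}\right) \left(-154\right) = \frac{22}{31}$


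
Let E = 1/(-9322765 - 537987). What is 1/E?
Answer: -9860752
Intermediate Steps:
E = -1/9860752 (E = 1/(-9860752) = -1/9860752 ≈ -1.0141e-7)
1/E = 1/(-1/9860752) = -9860752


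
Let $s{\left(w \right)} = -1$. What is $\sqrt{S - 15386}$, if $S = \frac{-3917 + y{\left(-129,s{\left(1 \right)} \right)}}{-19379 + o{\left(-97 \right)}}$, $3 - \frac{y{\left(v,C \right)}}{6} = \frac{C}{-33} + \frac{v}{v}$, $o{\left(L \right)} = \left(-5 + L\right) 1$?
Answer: $\frac{i \sqrt{5839054951499}}{19481} \approx 124.04 i$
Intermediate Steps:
$o{\left(L \right)} = -5 + L$
$y{\left(v,C \right)} = 12 + \frac{2 C}{11}$ ($y{\left(v,C \right)} = 18 - 6 \left(\frac{C}{-33} + \frac{v}{v}\right) = 18 - 6 \left(C \left(- \frac{1}{33}\right) + 1\right) = 18 - 6 \left(- \frac{C}{33} + 1\right) = 18 - 6 \left(1 - \frac{C}{33}\right) = 18 + \left(-6 + \frac{2 C}{11}\right) = 12 + \frac{2 C}{11}$)
$S = \frac{42957}{214291}$ ($S = \frac{-3917 + \left(12 + \frac{2}{11} \left(-1\right)\right)}{-19379 - 102} = \frac{-3917 + \left(12 - \frac{2}{11}\right)}{-19379 - 102} = \frac{-3917 + \frac{130}{11}}{-19481} = \left(- \frac{42957}{11}\right) \left(- \frac{1}{19481}\right) = \frac{42957}{214291} \approx 0.20046$)
$\sqrt{S - 15386} = \sqrt{\frac{42957}{214291} - 15386} = \sqrt{- \frac{3297038369}{214291}} = \frac{i \sqrt{5839054951499}}{19481}$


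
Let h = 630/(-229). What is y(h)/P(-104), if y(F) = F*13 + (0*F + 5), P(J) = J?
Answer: 7045/23816 ≈ 0.29581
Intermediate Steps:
h = -630/229 (h = 630*(-1/229) = -630/229 ≈ -2.7511)
y(F) = 5 + 13*F (y(F) = 13*F + (0 + 5) = 13*F + 5 = 5 + 13*F)
y(h)/P(-104) = (5 + 13*(-630/229))/(-104) = (5 - 8190/229)*(-1/104) = -7045/229*(-1/104) = 7045/23816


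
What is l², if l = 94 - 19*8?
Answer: 3364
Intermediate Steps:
l = -58 (l = 94 - 1*152 = 94 - 152 = -58)
l² = (-58)² = 3364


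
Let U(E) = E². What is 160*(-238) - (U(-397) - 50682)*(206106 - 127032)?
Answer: -8455183678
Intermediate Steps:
160*(-238) - (U(-397) - 50682)*(206106 - 127032) = 160*(-238) - ((-397)² - 50682)*(206106 - 127032) = -38080 - (157609 - 50682)*79074 = -38080 - 106927*79074 = -38080 - 1*8455145598 = -38080 - 8455145598 = -8455183678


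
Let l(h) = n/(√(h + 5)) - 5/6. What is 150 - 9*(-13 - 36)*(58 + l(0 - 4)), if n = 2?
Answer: 52485/2 ≈ 26243.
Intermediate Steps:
l(h) = -⅚ + 2/√(5 + h) (l(h) = 2/(√(h + 5)) - 5/6 = 2/(√(5 + h)) - 5*⅙ = 2/√(5 + h) - ⅚ = -⅚ + 2/√(5 + h))
150 - 9*(-13 - 36)*(58 + l(0 - 4)) = 150 - 9*(-13 - 36)*(58 + (-⅚ + 2/√(5 + (0 - 4)))) = 150 - (-441)*(58 + (-⅚ + 2/√(5 - 4))) = 150 - (-441)*(58 + (-⅚ + 2/√1)) = 150 - (-441)*(58 + (-⅚ + 2*1)) = 150 - (-441)*(58 + (-⅚ + 2)) = 150 - (-441)*(58 + 7/6) = 150 - (-441)*355/6 = 150 - 9*(-17395/6) = 150 + 52185/2 = 52485/2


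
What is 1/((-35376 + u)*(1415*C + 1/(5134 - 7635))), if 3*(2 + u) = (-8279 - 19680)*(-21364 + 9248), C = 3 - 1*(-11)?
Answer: 7503/16778107293733990 ≈ 4.4719e-13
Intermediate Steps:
C = 14 (C = 3 + 11 = 14)
u = 338751238/3 (u = -2 + ((-8279 - 19680)*(-21364 + 9248))/3 = -2 + (-27959*(-12116))/3 = -2 + (1/3)*338751244 = -2 + 338751244/3 = 338751238/3 ≈ 1.1292e+8)
1/((-35376 + u)*(1415*C + 1/(5134 - 7635))) = 1/((-35376 + 338751238/3)*(1415*14 + 1/(5134 - 7635))) = 1/(338645110*(19810 + 1/(-2501))/3) = 1/(338645110*(19810 - 1/2501)/3) = 1/((338645110/3)*(49544809/2501)) = 1/(16778107293733990/7503) = 7503/16778107293733990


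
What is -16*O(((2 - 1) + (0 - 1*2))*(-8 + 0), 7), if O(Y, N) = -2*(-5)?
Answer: -160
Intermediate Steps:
O(Y, N) = 10
-16*O(((2 - 1) + (0 - 1*2))*(-8 + 0), 7) = -16*10 = -160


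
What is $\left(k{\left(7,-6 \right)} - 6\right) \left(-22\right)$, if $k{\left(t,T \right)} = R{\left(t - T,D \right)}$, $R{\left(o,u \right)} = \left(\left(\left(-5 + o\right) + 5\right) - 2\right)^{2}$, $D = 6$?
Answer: $-2530$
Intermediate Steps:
$R{\left(o,u \right)} = \left(-2 + o\right)^{2}$ ($R{\left(o,u \right)} = \left(o - 2\right)^{2} = \left(-2 + o\right)^{2}$)
$k{\left(t,T \right)} = \left(-2 + t - T\right)^{2}$ ($k{\left(t,T \right)} = \left(-2 - \left(T - t\right)\right)^{2} = \left(-2 + t - T\right)^{2}$)
$\left(k{\left(7,-6 \right)} - 6\right) \left(-22\right) = \left(\left(2 - 6 - 7\right)^{2} - 6\right) \left(-22\right) = \left(\left(-11\right)^{2} - 6\right) \left(-22\right) = \left(121 - 6\right) \left(-22\right) = 115 \left(-22\right) = -2530$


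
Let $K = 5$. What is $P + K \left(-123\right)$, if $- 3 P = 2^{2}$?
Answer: $- \frac{1849}{3} \approx -616.33$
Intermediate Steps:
$P = - \frac{4}{3}$ ($P = - \frac{2^{2}}{3} = \left(- \frac{1}{3}\right) 4 = - \frac{4}{3} \approx -1.3333$)
$P + K \left(-123\right) = - \frac{4}{3} + 5 \left(-123\right) = - \frac{4}{3} - 615 = - \frac{1849}{3}$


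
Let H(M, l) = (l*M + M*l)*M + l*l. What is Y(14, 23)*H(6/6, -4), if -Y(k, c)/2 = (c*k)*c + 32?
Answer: -119008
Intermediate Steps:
Y(k, c) = -64 - 2*k*c**2 (Y(k, c) = -2*((c*k)*c + 32) = -2*(k*c**2 + 32) = -2*(32 + k*c**2) = -64 - 2*k*c**2)
H(M, l) = l**2 + 2*l*M**2 (H(M, l) = (M*l + M*l)*M + l**2 = (2*M*l)*M + l**2 = 2*l*M**2 + l**2 = l**2 + 2*l*M**2)
Y(14, 23)*H(6/6, -4) = (-64 - 2*14*23**2)*(-4*(-4 + 2*(6/6)**2)) = (-64 - 2*14*529)*(-4*(-4 + 2*(6*(1/6))**2)) = (-64 - 14812)*(-4*(-4 + 2*1**2)) = -(-59504)*(-4 + 2*1) = -(-59504)*(-4 + 2) = -(-59504)*(-2) = -14876*8 = -119008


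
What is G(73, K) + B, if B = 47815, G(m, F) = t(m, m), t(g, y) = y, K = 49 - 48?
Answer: 47888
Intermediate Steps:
K = 1
G(m, F) = m
G(73, K) + B = 73 + 47815 = 47888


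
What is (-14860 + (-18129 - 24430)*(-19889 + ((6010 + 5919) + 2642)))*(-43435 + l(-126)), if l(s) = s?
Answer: -9858459885022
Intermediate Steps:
(-14860 + (-18129 - 24430)*(-19889 + ((6010 + 5919) + 2642)))*(-43435 + l(-126)) = (-14860 + (-18129 - 24430)*(-19889 + ((6010 + 5919) + 2642)))*(-43435 - 126) = (-14860 - 42559*(-19889 + (11929 + 2642)))*(-43561) = (-14860 - 42559*(-19889 + 14571))*(-43561) = (-14860 - 42559*(-5318))*(-43561) = (-14860 + 226328762)*(-43561) = 226313902*(-43561) = -9858459885022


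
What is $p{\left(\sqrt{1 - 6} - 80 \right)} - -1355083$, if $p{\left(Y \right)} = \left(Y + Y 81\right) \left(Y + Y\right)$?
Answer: $2403863 - 26240 i \sqrt{5} \approx 2.4039 \cdot 10^{6} - 58674.0 i$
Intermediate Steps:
$p{\left(Y \right)} = 164 Y^{2}$ ($p{\left(Y \right)} = \left(Y + 81 Y\right) 2 Y = 82 Y 2 Y = 164 Y^{2}$)
$p{\left(\sqrt{1 - 6} - 80 \right)} - -1355083 = 164 \left(\sqrt{1 - 6} - 80\right)^{2} - -1355083 = 164 \left(\sqrt{-5} - 80\right)^{2} + 1355083 = 164 \left(i \sqrt{5} - 80\right)^{2} + 1355083 = 164 \left(-80 + i \sqrt{5}\right)^{2} + 1355083 = 1355083 + 164 \left(-80 + i \sqrt{5}\right)^{2}$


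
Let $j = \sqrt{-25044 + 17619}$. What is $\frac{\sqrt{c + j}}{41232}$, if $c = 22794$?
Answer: $\frac{\sqrt{22794 + 15 i \sqrt{33}}}{41232} \approx 0.0036616 + 6.9211 \cdot 10^{-6} i$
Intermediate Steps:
$j = 15 i \sqrt{33}$ ($j = \sqrt{-7425} = 15 i \sqrt{33} \approx 86.168 i$)
$\frac{\sqrt{c + j}}{41232} = \frac{\sqrt{22794 + 15 i \sqrt{33}}}{41232}$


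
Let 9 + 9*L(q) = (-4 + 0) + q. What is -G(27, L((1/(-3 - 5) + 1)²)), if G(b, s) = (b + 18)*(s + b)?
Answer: -73845/64 ≈ -1153.8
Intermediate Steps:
L(q) = -13/9 + q/9 (L(q) = -1 + ((-4 + 0) + q)/9 = -1 + (-4 + q)/9 = -1 + (-4/9 + q/9) = -13/9 + q/9)
G(b, s) = (18 + b)*(b + s)
-G(27, L((1/(-3 - 5) + 1)²)) = -(27² + 18*27 + 18*(-13/9 + (1/(-3 - 5) + 1)²/9) + 27*(-13/9 + (1/(-3 - 5) + 1)²/9)) = -(729 + 486 + 18*(-13/9 + (1/(-8) + 1)²/9) + 27*(-13/9 + (1/(-8) + 1)²/9)) = -(729 + 486 + 18*(-13/9 + (-⅛ + 1)²/9) + 27*(-13/9 + (-⅛ + 1)²/9)) = -(729 + 486 + 18*(-13/9 + (7/8)²/9) + 27*(-13/9 + (7/8)²/9)) = -(729 + 486 + 18*(-13/9 + (⅑)*(49/64)) + 27*(-13/9 + (⅑)*(49/64))) = -(729 + 486 + 18*(-13/9 + 49/576) + 27*(-13/9 + 49/576)) = -(729 + 486 + 18*(-87/64) + 27*(-87/64)) = -(729 + 486 - 783/32 - 2349/64) = -1*73845/64 = -73845/64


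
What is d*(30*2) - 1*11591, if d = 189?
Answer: -251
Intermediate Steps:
d*(30*2) - 1*11591 = 189*(30*2) - 1*11591 = 189*60 - 11591 = 11340 - 11591 = -251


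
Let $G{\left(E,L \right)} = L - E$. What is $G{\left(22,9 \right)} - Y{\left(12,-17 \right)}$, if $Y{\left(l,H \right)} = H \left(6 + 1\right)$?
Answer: $106$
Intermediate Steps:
$Y{\left(l,H \right)} = 7 H$ ($Y{\left(l,H \right)} = H 7 = 7 H$)
$G{\left(22,9 \right)} - Y{\left(12,-17 \right)} = \left(9 - 22\right) - 7 \left(-17\right) = \left(9 - 22\right) - -119 = -13 + 119 = 106$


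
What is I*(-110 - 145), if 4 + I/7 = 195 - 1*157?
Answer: -60690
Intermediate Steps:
I = 238 (I = -28 + 7*(195 - 1*157) = -28 + 7*(195 - 157) = -28 + 7*38 = -28 + 266 = 238)
I*(-110 - 145) = 238*(-110 - 145) = 238*(-255) = -60690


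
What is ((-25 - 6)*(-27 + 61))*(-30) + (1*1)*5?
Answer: 31625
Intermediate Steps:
((-25 - 6)*(-27 + 61))*(-30) + (1*1)*5 = -31*34*(-30) + 1*5 = -1054*(-30) + 5 = 31620 + 5 = 31625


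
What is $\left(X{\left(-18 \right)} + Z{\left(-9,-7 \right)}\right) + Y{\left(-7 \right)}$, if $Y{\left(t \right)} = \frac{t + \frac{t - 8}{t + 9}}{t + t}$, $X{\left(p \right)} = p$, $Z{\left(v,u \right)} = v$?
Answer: $- \frac{727}{28} \approx -25.964$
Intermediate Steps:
$Y{\left(t \right)} = \frac{t + \frac{-8 + t}{9 + t}}{2 t}$
$\left(X{\left(-18 \right)} + Z{\left(-9,-7 \right)}\right) + Y{\left(-7 \right)} = \left(-18 - 9\right) + \frac{-8 + \left(-7\right)^{2} + 10 \left(-7\right)}{2 \left(-7\right) \left(9 - 7\right)} = -27 + \frac{1}{2} \left(- \frac{1}{7}\right) \frac{1}{2} \left(-8 + 49 - 70\right) = -27 + \frac{1}{2} \left(- \frac{1}{7}\right) \frac{1}{2} \left(-29\right) = -27 + \frac{29}{28} = - \frac{727}{28}$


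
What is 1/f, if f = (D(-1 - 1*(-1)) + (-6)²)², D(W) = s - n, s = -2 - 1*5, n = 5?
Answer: 1/576 ≈ 0.0017361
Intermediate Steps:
s = -7 (s = -2 - 5 = -7)
D(W) = -12 (D(W) = -7 - 1*5 = -7 - 5 = -12)
f = 576 (f = (-12 + (-6)²)² = (-12 + 36)² = 24² = 576)
1/f = 1/576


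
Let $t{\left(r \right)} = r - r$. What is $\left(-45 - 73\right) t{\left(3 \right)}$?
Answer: $0$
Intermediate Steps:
$t{\left(r \right)} = 0$
$\left(-45 - 73\right) t{\left(3 \right)} = \left(-45 - 73\right) 0 = \left(-118\right) 0 = 0$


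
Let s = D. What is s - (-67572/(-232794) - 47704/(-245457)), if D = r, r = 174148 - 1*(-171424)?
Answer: 1504821919618/4354589 ≈ 3.4557e+5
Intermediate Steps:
r = 345572 (r = 174148 + 171424 = 345572)
D = 345572
s = 345572
s - (-67572/(-232794) - 47704/(-245457)) = 345572 - (-67572/(-232794) - 47704/(-245457)) = 345572 - (-67572*(-1/232794) - 47704*(-1/245457)) = 345572 - (3754/12933 + 47704/245457) = 345572 - 1*2110290/4354589 = 345572 - 2110290/4354589 = 1504821919618/4354589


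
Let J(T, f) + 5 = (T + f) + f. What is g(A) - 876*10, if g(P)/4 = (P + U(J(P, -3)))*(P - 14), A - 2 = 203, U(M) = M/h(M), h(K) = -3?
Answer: 295364/3 ≈ 98455.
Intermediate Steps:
J(T, f) = -5 + T + 2*f (J(T, f) = -5 + ((T + f) + f) = -5 + (T + 2*f) = -5 + T + 2*f)
U(M) = -M/3 (U(M) = M/(-3) = M*(-⅓) = -M/3)
A = 205 (A = 2 + 203 = 205)
g(P) = 4*(-14 + P)*(11/3 + 2*P/3) (g(P) = 4*((P - (-5 + P + 2*(-3))/3)*(P - 14)) = 4*((P - (-5 + P - 6)/3)*(-14 + P)) = 4*((P - (-11 + P)/3)*(-14 + P)) = 4*((P + (11/3 - P/3))*(-14 + P)) = 4*((11/3 + 2*P/3)*(-14 + P)) = 4*((-14 + P)*(11/3 + 2*P/3)) = 4*(-14 + P)*(11/3 + 2*P/3))
g(A) - 876*10 = (-616/3 - 68/3*205 + (8/3)*205²) - 876*10 = (-616/3 - 13940/3 + (8/3)*42025) - 8760 = (-616/3 - 13940/3 + 336200/3) - 8760 = 321644/3 - 8760 = 295364/3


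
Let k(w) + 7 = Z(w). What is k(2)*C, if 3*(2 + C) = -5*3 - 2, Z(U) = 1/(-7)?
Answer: 1150/21 ≈ 54.762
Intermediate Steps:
Z(U) = -1/7
k(w) = -50/7 (k(w) = -7 - 1/7 = -50/7)
C = -23/3 (C = -2 + (-5*3 - 2)/3 = -2 + (-15 - 2)/3 = -2 + (1/3)*(-17) = -2 - 17/3 = -23/3 ≈ -7.6667)
k(2)*C = -50/7*(-23/3) = 1150/21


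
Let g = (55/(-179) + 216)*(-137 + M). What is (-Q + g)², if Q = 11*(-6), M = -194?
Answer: 163015823095225/32041 ≈ 5.0877e+9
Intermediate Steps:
g = -12779579/179 (g = (55/(-179) + 216)*(-137 - 194) = (55*(-1/179) + 216)*(-331) = (-55/179 + 216)*(-331) = (38609/179)*(-331) = -12779579/179 ≈ -71394.)
Q = -66
(-Q + g)² = (-1*(-66) - 12779579/179)² = (66 - 12779579/179)² = (-12767765/179)² = 163015823095225/32041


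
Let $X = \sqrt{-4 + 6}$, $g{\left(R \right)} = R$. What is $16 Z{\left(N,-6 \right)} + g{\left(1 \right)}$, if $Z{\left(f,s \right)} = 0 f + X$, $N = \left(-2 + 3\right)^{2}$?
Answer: $1 + 16 \sqrt{2} \approx 23.627$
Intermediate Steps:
$X = \sqrt{2} \approx 1.4142$
$N = 1$ ($N = 1^{2} = 1$)
$Z{\left(f,s \right)} = \sqrt{2}$ ($Z{\left(f,s \right)} = 0 f + \sqrt{2} = 0 + \sqrt{2} = \sqrt{2}$)
$16 Z{\left(N,-6 \right)} + g{\left(1 \right)} = 16 \sqrt{2} + 1 = 1 + 16 \sqrt{2}$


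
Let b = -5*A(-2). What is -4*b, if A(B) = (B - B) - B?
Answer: 40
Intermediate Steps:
A(B) = -B (A(B) = 0 - B = -B)
b = -10 (b = -(-5)*(-2) = -5*2 = -10)
-4*b = -4*(-10) = 40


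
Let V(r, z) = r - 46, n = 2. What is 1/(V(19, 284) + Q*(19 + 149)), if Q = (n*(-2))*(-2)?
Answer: 1/1317 ≈ 0.00075930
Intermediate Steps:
Q = 8 (Q = (2*(-2))*(-2) = -4*(-2) = 8)
V(r, z) = -46 + r
1/(V(19, 284) + Q*(19 + 149)) = 1/((-46 + 19) + 8*(19 + 149)) = 1/(-27 + 8*168) = 1/(-27 + 1344) = 1/1317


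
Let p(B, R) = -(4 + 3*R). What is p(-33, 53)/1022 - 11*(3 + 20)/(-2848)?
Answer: -102829/1455328 ≈ -0.070657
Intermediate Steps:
p(B, R) = -4 - 3*R
p(-33, 53)/1022 - 11*(3 + 20)/(-2848) = (-4 - 3*53)/1022 - 11*(3 + 20)/(-2848) = (-4 - 159)*(1/1022) - 11*23*(-1/2848) = -163*1/1022 - 253*(-1/2848) = -163/1022 + 253/2848 = -102829/1455328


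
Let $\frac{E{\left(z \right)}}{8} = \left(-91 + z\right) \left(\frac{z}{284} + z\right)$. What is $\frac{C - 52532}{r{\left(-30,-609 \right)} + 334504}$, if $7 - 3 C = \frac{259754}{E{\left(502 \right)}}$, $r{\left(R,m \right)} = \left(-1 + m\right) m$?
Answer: $- \frac{9266521353797}{124541090428140} \approx -0.074405$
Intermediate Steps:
$E{\left(z \right)} = \frac{570 z \left(-91 + z\right)}{71}$ ($E{\left(z \right)} = 8 \left(-91 + z\right) \left(\frac{z}{284} + z\right) = 8 \left(-91 + z\right) \frac{285 z}{284} = 8 \frac{285 z \left(-91 + z\right)}{284} = \frac{570 z \left(-91 + z\right)}{71}$)
$r{\left(R,m \right)} = m \left(-1 + m\right)$
$C = \frac{402391123}{176405310}$ ($C = \frac{7}{3} - \frac{259754 \frac{1}{\frac{570}{71} \cdot 502 \left(-91 + 502\right)}}{3} = \frac{7}{3} - \frac{259754 \frac{1}{\frac{570}{71} \cdot 502 \cdot 411}}{3} = \frac{7}{3} - \frac{259754 \frac{1}{\frac{117603540}{71}}}{3} = \frac{7}{3} - \frac{259754 \cdot \frac{71}{117603540}}{3} = \frac{7}{3} - \frac{9221267}{176405310} = \frac{402391123}{176405310} \approx 2.2811$)
$\frac{C - 52532}{r{\left(-30,-609 \right)} + 334504} = \frac{\frac{402391123}{176405310} - 52532}{- 609 \left(-1 - 609\right) + 334504} = - \frac{9266521353797}{176405310 \left(\left(-609\right) \left(-610\right) + 334504\right)} = - \frac{9266521353797}{176405310 \left(371490 + 334504\right)} = - \frac{9266521353797}{176405310 \cdot 705994} = \left(- \frac{9266521353797}{176405310}\right) \frac{1}{705994} = - \frac{9266521353797}{124541090428140}$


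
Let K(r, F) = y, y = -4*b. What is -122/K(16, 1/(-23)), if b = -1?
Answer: -61/2 ≈ -30.500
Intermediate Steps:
y = 4 (y = -4*(-1) = 4)
K(r, F) = 4
-122/K(16, 1/(-23)) = -122/4 = -122*1/4 = -61/2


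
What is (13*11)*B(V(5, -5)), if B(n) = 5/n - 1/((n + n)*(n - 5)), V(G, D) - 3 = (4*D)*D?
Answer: 139997/20188 ≈ 6.9347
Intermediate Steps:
V(G, D) = 3 + 4*D² (V(G, D) = 3 + (4*D)*D = 3 + 4*D²)
B(n) = 5/n - 1/(2*n*(-5 + n)) (B(n) = 5/n - 1/((2*n)*(-5 + n)) = 5/n - 1/(2*n*(-5 + n)))
(13*11)*B(V(5, -5)) = (13*11)*((-51 + 10*(3 + 4*(-5)²))/(2*(3 + 4*(-5)²)*(-5 + (3 + 4*(-5)²)))) = 143*((-51 + 10*(3 + 4*25))/(2*(3 + 4*25)*(-5 + (3 + 4*25)))) = 143*((-51 + 10*(3 + 100))/(2*(3 + 100)*(-5 + (3 + 100)))) = 143*((½)*(-51 + 10*103)/(103*(-5 + 103))) = 143*((½)*(1/103)*(-51 + 1030)/98) = 143*((½)*(1/103)*(1/98)*979) = 143*(979/20188) = 139997/20188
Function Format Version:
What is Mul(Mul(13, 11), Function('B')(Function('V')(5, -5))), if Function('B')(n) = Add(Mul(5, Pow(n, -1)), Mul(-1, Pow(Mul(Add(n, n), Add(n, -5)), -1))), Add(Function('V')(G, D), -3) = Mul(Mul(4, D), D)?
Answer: Rational(139997, 20188) ≈ 6.9347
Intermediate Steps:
Function('V')(G, D) = Add(3, Mul(4, Pow(D, 2))) (Function('V')(G, D) = Add(3, Mul(Mul(4, D), D)) = Add(3, Mul(4, Pow(D, 2))))
Function('B')(n) = Add(Mul(5, Pow(n, -1)), Mul(Rational(-1, 2), Pow(n, -1), Pow(Add(-5, n), -1))) (Function('B')(n) = Add(Mul(5, Pow(n, -1)), Mul(-1, Pow(Mul(Mul(2, n), Add(-5, n)), -1))) = Add(Mul(5, Pow(n, -1)), Mul(-1, Pow(Mul(2, n, Add(-5, n)), -1))) = Add(Mul(5, Pow(n, -1)), Mul(-1, Mul(Rational(1, 2), Pow(n, -1), Pow(Add(-5, n), -1)))) = Add(Mul(5, Pow(n, -1)), Mul(Rational(-1, 2), Pow(n, -1), Pow(Add(-5, n), -1))))
Mul(Mul(13, 11), Function('B')(Function('V')(5, -5))) = Mul(Mul(13, 11), Mul(Rational(1, 2), Pow(Add(3, Mul(4, Pow(-5, 2))), -1), Pow(Add(-5, Add(3, Mul(4, Pow(-5, 2)))), -1), Add(-51, Mul(10, Add(3, Mul(4, Pow(-5, 2))))))) = Mul(143, Mul(Rational(1, 2), Pow(Add(3, Mul(4, 25)), -1), Pow(Add(-5, Add(3, Mul(4, 25))), -1), Add(-51, Mul(10, Add(3, Mul(4, 25)))))) = Mul(143, Mul(Rational(1, 2), Pow(Add(3, 100), -1), Pow(Add(-5, Add(3, 100)), -1), Add(-51, Mul(10, Add(3, 100))))) = Mul(143, Mul(Rational(1, 2), Pow(103, -1), Pow(Add(-5, 103), -1), Add(-51, Mul(10, 103)))) = Mul(143, Mul(Rational(1, 2), Rational(1, 103), Pow(98, -1), Add(-51, 1030))) = Mul(143, Mul(Rational(1, 2), Rational(1, 103), Rational(1, 98), 979)) = Mul(143, Rational(979, 20188)) = Rational(139997, 20188)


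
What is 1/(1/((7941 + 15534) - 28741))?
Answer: -5266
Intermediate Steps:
1/(1/((7941 + 15534) - 28741)) = 1/(1/(23475 - 28741)) = 1/(1/(-5266)) = 1/(-1/5266) = -5266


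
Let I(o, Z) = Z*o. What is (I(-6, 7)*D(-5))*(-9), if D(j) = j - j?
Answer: 0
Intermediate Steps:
D(j) = 0
(I(-6, 7)*D(-5))*(-9) = ((7*(-6))*0)*(-9) = -42*0*(-9) = 0*(-9) = 0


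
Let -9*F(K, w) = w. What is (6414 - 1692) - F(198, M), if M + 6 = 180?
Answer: 14224/3 ≈ 4741.3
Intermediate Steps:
M = 174 (M = -6 + 180 = 174)
F(K, w) = -w/9
(6414 - 1692) - F(198, M) = (6414 - 1692) - (-1)*174/9 = 4722 - 1*(-58/3) = 4722 + 58/3 = 14224/3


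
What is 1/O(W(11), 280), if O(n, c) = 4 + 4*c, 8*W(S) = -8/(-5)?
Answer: 1/1124 ≈ 0.00088968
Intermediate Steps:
W(S) = ⅕ (W(S) = (-8/(-5))/8 = (-8*(-⅕))/8 = (⅛)*(8/5) = ⅕)
1/O(W(11), 280) = 1/(4 + 4*280) = 1/(4 + 1120) = 1/1124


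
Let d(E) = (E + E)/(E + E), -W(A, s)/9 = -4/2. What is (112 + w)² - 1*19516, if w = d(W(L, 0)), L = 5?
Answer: -6747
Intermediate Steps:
W(A, s) = 18 (W(A, s) = -(-36)/2 = -9*(-2) = 18)
d(E) = 1 (d(E) = (2*E)/((2*E)) = (2*E)*(1/(2*E)) = 1)
w = 1
(112 + w)² - 1*19516 = (112 + 1)² - 1*19516 = 113² - 19516 = 12769 - 19516 = -6747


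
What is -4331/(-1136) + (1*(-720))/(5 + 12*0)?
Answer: -2243/16 ≈ -140.19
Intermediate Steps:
-4331/(-1136) + (1*(-720))/(5 + 12*0) = -4331*(-1/1136) - 720/(5 + 0) = 61/16 - 720/5 = 61/16 - 720*1/5 = 61/16 - 144 = -2243/16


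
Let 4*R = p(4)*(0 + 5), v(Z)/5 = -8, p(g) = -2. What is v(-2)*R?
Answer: 100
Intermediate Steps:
v(Z) = -40 (v(Z) = 5*(-8) = -40)
R = -5/2 (R = (-2*(0 + 5))/4 = (-2*5)/4 = (¼)*(-10) = -5/2 ≈ -2.5000)
v(-2)*R = -40*(-5/2) = 100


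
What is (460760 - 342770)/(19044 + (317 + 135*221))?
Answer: 58995/24598 ≈ 2.3984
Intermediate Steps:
(460760 - 342770)/(19044 + (317 + 135*221)) = 117990/(19044 + (317 + 29835)) = 117990/(19044 + 30152) = 117990/49196 = 117990*(1/49196) = 58995/24598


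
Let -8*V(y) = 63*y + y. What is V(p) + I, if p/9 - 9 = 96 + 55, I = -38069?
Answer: -49589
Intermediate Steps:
p = 1440 (p = 81 + 9*(96 + 55) = 81 + 9*151 = 81 + 1359 = 1440)
V(y) = -8*y (V(y) = -(63*y + y)/8 = -8*y)
V(p) + I = -8*1440 - 38069 = -11520 - 38069 = -49589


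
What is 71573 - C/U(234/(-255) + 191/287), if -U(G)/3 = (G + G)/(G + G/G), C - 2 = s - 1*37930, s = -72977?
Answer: 2332411979/18453 ≈ 1.2640e+5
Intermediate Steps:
C = -110905 (C = 2 + (-72977 - 1*37930) = 2 + (-72977 - 37930) = 2 - 110907 = -110905)
U(G) = -6*G/(1 + G) (U(G) = -3*(G + G)/(G + G/G) = -3*2*G/(G + 1) = -3*2*G/(1 + G) = -6*G/(1 + G))
71573 - C/U(234/(-255) + 191/287) = 71573 - (-110905)/((-6*(234/(-255) + 191/287)/(1 + (234/(-255) + 191/287)))) = 71573 - (-110905)/((-6*(234*(-1/255) + 191*(1/287))/(1 + (234*(-1/255) + 191*(1/287))))) = 71573 - (-110905)/((-6*(-78/85 + 191/287)/(1 + (-78/85 + 191/287)))) = 71573 - (-110905)/((-6*(-6151/24395)/(1 - 6151/24395))) = 71573 - (-110905)/((-6*(-6151/24395)/18244/24395)) = 71573 - (-110905)/((-6*(-6151/24395)*24395/18244)) = 71573 - (-110905)/18453/9122 = 71573 - (-110905)*9122/18453 = 71573 - 1*(-1011675410/18453) = 71573 + 1011675410/18453 = 2332411979/18453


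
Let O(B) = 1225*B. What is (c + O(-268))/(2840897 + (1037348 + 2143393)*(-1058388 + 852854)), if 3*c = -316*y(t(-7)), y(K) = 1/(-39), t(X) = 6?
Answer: 38410784/76488466836249 ≈ 5.0218e-7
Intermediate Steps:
y(K) = -1/39
c = 316/117 (c = (-316*(-1/39))/3 = (⅓)*(316/39) = 316/117 ≈ 2.7009)
(c + O(-268))/(2840897 + (1037348 + 2143393)*(-1058388 + 852854)) = (316/117 + 1225*(-268))/(2840897 + (1037348 + 2143393)*(-1058388 + 852854)) = (316/117 - 328300)/(2840897 + 3180741*(-205534)) = -38410784/(117*(2840897 - 653750420694)) = -38410784/117/(-653747579797) = -38410784/117*(-1/653747579797) = 38410784/76488466836249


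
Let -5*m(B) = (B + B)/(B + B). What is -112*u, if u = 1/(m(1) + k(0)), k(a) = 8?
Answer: -560/39 ≈ -14.359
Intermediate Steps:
m(B) = -1/5 (m(B) = -(B + B)/(5*(B + B)) = -2*B/(5*(2*B)) = -2*B*1/(2*B)/5 = -1/5*1 = -1/5)
u = 5/39 (u = 1/(-1/5 + 8) = 1/(39/5) = 5/39 ≈ 0.12821)
-112*u = -112*5/39 = -560/39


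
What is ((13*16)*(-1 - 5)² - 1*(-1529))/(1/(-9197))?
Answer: -82929349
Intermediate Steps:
((13*16)*(-1 - 5)² - 1*(-1529))/(1/(-9197)) = (208*(-6)² + 1529)/(-1/9197) = (208*36 + 1529)*(-9197) = (7488 + 1529)*(-9197) = 9017*(-9197) = -82929349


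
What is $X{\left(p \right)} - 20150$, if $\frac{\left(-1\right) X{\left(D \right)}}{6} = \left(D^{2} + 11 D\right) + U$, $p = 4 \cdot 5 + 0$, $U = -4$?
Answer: $-23846$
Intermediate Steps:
$p = 20$ ($p = 20 + 0 = 20$)
$X{\left(D \right)} = 24 - 66 D - 6 D^{2}$ ($X{\left(D \right)} = - 6 \left(\left(D^{2} + 11 D\right) - 4\right) = - 6 \left(-4 + D^{2} + 11 D\right) = 24 - 66 D - 6 D^{2}$)
$X{\left(p \right)} - 20150 = \left(24 - 1320 - 6 \cdot 20^{2}\right) - 20150 = \left(24 - 1320 - 2400\right) - 20150 = -3696 - 20150 = -23846$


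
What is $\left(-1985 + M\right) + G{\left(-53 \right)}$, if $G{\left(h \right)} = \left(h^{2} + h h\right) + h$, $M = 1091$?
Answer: $4671$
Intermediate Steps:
$G{\left(h \right)} = h + 2 h^{2}$ ($G{\left(h \right)} = \left(h^{2} + h^{2}\right) + h = 2 h^{2} + h = h + 2 h^{2}$)
$\left(-1985 + M\right) + G{\left(-53 \right)} = \left(-1985 + 1091\right) - 53 \left(1 + 2 \left(-53\right)\right) = -894 - 53 \left(1 - 106\right) = -894 - -5565 = -894 + 5565 = 4671$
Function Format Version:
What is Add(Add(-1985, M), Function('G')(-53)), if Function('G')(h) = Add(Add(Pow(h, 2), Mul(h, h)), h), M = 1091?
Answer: 4671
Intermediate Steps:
Function('G')(h) = Add(h, Mul(2, Pow(h, 2))) (Function('G')(h) = Add(Add(Pow(h, 2), Pow(h, 2)), h) = Add(Mul(2, Pow(h, 2)), h) = Add(h, Mul(2, Pow(h, 2))))
Add(Add(-1985, M), Function('G')(-53)) = Add(Add(-1985, 1091), Mul(-53, Add(1, Mul(2, -53)))) = Add(-894, Mul(-53, Add(1, -106))) = Add(-894, Mul(-53, -105)) = Add(-894, 5565) = 4671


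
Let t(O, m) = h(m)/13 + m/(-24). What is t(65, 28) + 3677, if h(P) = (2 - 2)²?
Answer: 22055/6 ≈ 3675.8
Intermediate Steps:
h(P) = 0 (h(P) = 0² = 0)
t(O, m) = -m/24 (t(O, m) = 0/13 + m/(-24) = 0*(1/13) + m*(-1/24) = 0 - m/24 = -m/24)
t(65, 28) + 3677 = -1/24*28 + 3677 = -7/6 + 3677 = 22055/6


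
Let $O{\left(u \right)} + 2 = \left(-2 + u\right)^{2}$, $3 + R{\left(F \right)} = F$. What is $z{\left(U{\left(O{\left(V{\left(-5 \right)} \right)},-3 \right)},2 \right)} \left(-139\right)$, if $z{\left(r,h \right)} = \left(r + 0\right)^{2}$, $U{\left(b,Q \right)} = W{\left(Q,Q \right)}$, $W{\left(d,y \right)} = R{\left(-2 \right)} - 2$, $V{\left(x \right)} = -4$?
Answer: $-6811$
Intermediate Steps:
$R{\left(F \right)} = -3 + F$
$O{\left(u \right)} = -2 + \left(-2 + u\right)^{2}$
$W{\left(d,y \right)} = -7$ ($W{\left(d,y \right)} = \left(-3 - 2\right) - 2 = -5 - 2 = -7$)
$U{\left(b,Q \right)} = -7$
$z{\left(r,h \right)} = r^{2}$
$z{\left(U{\left(O{\left(V{\left(-5 \right)} \right)},-3 \right)},2 \right)} \left(-139\right) = \left(-7\right)^{2} \left(-139\right) = 49 \left(-139\right) = -6811$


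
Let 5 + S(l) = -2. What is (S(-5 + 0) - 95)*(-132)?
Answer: 13464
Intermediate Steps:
S(l) = -7 (S(l) = -5 - 2 = -7)
(S(-5 + 0) - 95)*(-132) = (-7 - 95)*(-132) = -102*(-132) = 13464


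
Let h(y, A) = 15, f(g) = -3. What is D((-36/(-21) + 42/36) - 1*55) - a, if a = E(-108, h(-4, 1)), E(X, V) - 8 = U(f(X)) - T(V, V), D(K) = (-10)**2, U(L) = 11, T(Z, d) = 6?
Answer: 87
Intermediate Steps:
D(K) = 100
E(X, V) = 13 (E(X, V) = 8 + (11 - 1*6) = 8 + (11 - 6) = 8 + 5 = 13)
a = 13
D((-36/(-21) + 42/36) - 1*55) - a = 100 - 1*13 = 100 - 13 = 87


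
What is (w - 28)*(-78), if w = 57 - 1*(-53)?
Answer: -6396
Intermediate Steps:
w = 110 (w = 57 + 53 = 110)
(w - 28)*(-78) = (110 - 28)*(-78) = 82*(-78) = -6396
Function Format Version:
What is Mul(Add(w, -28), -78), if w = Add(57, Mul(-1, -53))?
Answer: -6396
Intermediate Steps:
w = 110 (w = Add(57, 53) = 110)
Mul(Add(w, -28), -78) = Mul(Add(110, -28), -78) = Mul(82, -78) = -6396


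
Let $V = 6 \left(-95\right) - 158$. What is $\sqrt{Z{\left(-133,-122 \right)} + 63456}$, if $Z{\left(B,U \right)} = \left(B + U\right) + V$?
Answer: $\sqrt{62473} \approx 249.95$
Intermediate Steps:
$V = -728$ ($V = -570 - 158 = -728$)
$Z{\left(B,U \right)} = -728 + B + U$ ($Z{\left(B,U \right)} = \left(B + U\right) - 728 = -728 + B + U$)
$\sqrt{Z{\left(-133,-122 \right)} + 63456} = \sqrt{\left(-728 - 133 - 122\right) + 63456} = \sqrt{-983 + 63456} = \sqrt{62473}$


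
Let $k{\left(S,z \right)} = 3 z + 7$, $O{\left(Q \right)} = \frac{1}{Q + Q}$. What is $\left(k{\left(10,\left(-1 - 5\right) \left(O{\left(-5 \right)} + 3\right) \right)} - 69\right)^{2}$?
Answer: $\frac{326041}{25} \approx 13042.0$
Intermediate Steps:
$O{\left(Q \right)} = \frac{1}{2 Q}$
$k{\left(S,z \right)} = 7 + 3 z$
$\left(k{\left(10,\left(-1 - 5\right) \left(O{\left(-5 \right)} + 3\right) \right)} - 69\right)^{2} = \left(\left(7 + 3 \left(-1 - 5\right) \left(\frac{1}{2 \left(-5\right)} + 3\right)\right) - 69\right)^{2} = \left(\left(7 + 3 \left(- 6 \left(\frac{1}{2} \left(- \frac{1}{5}\right) + 3\right)\right)\right) - 69\right)^{2} = \left(\left(7 + 3 \left(- 6 \left(- \frac{1}{10} + 3\right)\right)\right) - 69\right)^{2} = \left(\left(7 + 3 \left(\left(-6\right) \frac{29}{10}\right)\right) - 69\right)^{2} = \left(\left(7 + 3 \left(- \frac{87}{5}\right)\right) - 69\right)^{2} = \left(\left(7 - \frac{261}{5}\right) - 69\right)^{2} = \left(- \frac{226}{5} - 69\right)^{2} = \left(- \frac{571}{5}\right)^{2} = \frac{326041}{25}$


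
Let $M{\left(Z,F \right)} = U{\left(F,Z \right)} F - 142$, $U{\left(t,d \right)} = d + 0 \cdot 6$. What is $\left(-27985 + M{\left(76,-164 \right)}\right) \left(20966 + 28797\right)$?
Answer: $-2019929933$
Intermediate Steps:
$U{\left(t,d \right)} = d$ ($U{\left(t,d \right)} = d + 0 = d$)
$M{\left(Z,F \right)} = -142 + F Z$ ($M{\left(Z,F \right)} = Z F - 142 = F Z - 142 = -142 + F Z$)
$\left(-27985 + M{\left(76,-164 \right)}\right) \left(20966 + 28797\right) = \left(-27985 - 12606\right) \left(20966 + 28797\right) = \left(-27985 - 12606\right) 49763 = \left(-40591\right) 49763 = -2019929933$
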